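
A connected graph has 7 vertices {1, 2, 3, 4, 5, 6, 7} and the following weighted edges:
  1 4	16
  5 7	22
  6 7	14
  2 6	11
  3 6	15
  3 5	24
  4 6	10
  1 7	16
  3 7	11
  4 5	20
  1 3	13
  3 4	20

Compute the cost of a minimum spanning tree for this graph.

Kruskal: consider edges lightest-first.
4 6 (10): add. Components now {1} {2} {3} {4,6} {5} {7}
2 6 (11): add. Components now {1} {2,4,6} {3} {5} {7}
3 7 (11): add. Components now {1} {2,4,6} {3,7} {5}
1 3 (13): add. Components now {1,3,7} {2,4,6} {5}
6 7 (14): add. Components now {1,2,3,4,6,7} {5}
3 6 (15): skip — 3 and 6 already connected.
1 4 (16): skip — 1 and 4 already connected.
1 7 (16): skip — 1 and 7 already connected.
3 4 (20): skip — 3 and 4 already connected.
4 5 (20): add. Components now {1,2,3,4,5,6,7}
MST edges: 4 6, 2 6, 3 7, 1 3, 6 7, 4 5; total weight 10+11+11+13+14+20 = 79.

79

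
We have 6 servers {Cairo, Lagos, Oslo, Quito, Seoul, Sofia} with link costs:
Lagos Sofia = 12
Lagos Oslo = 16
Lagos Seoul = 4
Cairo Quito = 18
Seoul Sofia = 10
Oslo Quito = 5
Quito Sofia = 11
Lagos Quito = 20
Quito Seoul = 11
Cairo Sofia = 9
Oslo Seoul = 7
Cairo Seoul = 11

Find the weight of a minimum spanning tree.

Sort edges by weight, then run Kruskal:
Lagos Seoul (4): add. Components now {Oslo} {Quito} {Sofia} {Lagos,Seoul} {Cairo}
Oslo Quito (5): add. Components now {Oslo,Quito} {Sofia} {Lagos,Seoul} {Cairo}
Oslo Seoul (7): add. Components now {Lagos,Oslo,Quito,Seoul} {Sofia} {Cairo}
Cairo Sofia (9): add. Components now {Lagos,Oslo,Quito,Seoul} {Cairo,Sofia}
Seoul Sofia (10): add. Components now {Cairo,Lagos,Oslo,Quito,Seoul,Sofia}
MST edges: Lagos Seoul, Oslo Quito, Oslo Seoul, Cairo Sofia, Seoul Sofia; total weight 4+5+7+9+10 = 35.

35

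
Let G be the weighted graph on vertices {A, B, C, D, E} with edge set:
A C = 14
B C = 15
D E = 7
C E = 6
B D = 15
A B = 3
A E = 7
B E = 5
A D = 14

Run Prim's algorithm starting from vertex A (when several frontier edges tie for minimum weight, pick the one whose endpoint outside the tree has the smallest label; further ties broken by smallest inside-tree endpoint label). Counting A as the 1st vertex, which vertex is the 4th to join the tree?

C

Grow the tree from A using Prim:
Step 1: cheapest edge leaving the tree is A B (3); add B.
Step 2: cheapest edge leaving the tree is B E (5); add E.
Step 3: cheapest edge leaving the tree is C E (6); add C.
Step 4: cheapest edge leaving the tree is D E (7); add D.
Vertex order: A, B, E, C, D. The 4th vertex is C.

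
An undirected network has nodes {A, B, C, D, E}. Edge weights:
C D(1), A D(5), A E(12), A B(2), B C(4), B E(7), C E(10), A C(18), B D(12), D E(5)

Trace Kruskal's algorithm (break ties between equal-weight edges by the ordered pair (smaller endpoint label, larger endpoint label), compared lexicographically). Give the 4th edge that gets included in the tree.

Kruskal's algorithm — process edges by increasing weight (ties by edge label):
C D (1): add — endpoints in different components.
A B (2): add — endpoints in different components.
B C (4): add — endpoints in different components.
A D (5): skip — A and D already connected.
D E (5): add — endpoints in different components.
The 4th edge added is D E.

D-E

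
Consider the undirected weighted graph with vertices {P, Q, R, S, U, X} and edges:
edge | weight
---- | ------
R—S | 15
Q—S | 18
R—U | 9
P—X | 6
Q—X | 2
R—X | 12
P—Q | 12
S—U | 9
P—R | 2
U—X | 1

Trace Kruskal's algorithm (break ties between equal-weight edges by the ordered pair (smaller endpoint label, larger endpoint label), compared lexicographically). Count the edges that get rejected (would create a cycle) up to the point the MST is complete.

Kruskal's algorithm — process edges by increasing weight (ties by edge label):
U—X (1): add. Components now {R} {Q} {P} {S} {U,X}
P—R (2): add. Components now {P,R} {Q} {S} {U,X}
Q—X (2): add. Components now {P,R} {Q,U,X} {S}
P—X (6): add. Components now {P,Q,R,U,X} {S}
R—U (9): skip — R and U already connected.
S—U (9): add. Components now {P,Q,R,S,U,X}
Edges rejected before the tree was complete: 1.

1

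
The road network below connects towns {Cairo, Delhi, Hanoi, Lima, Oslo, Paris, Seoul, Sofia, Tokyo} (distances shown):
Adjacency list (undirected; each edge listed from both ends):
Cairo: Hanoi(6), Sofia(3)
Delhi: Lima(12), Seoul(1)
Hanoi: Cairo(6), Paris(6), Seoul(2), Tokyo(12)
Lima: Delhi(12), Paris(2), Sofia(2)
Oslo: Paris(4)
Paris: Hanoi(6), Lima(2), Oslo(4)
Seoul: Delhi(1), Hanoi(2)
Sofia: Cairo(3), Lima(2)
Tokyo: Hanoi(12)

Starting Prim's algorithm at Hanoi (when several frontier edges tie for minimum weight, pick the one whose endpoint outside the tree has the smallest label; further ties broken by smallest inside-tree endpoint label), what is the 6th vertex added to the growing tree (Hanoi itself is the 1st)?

Lima

Prim's algorithm from Hanoi:
Step 1: cheapest edge leaving the tree is Hanoi–Seoul (2); add Seoul.
Step 2: cheapest edge leaving the tree is Delhi–Seoul (1); add Delhi.
Step 3: cheapest edge leaving the tree is Cairo–Hanoi (6); add Cairo.
Step 4: cheapest edge leaving the tree is Cairo–Sofia (3); add Sofia.
Step 5: cheapest edge leaving the tree is Lima–Sofia (2); add Lima.
Step 6: cheapest edge leaving the tree is Lima–Paris (2); add Paris.
Step 7: cheapest edge leaving the tree is Oslo–Paris (4); add Oslo.
Step 8: cheapest edge leaving the tree is Hanoi–Tokyo (12); add Tokyo.
Vertex order: Hanoi, Seoul, Delhi, Cairo, Sofia, Lima, Paris, Oslo, Tokyo. The 6th vertex is Lima.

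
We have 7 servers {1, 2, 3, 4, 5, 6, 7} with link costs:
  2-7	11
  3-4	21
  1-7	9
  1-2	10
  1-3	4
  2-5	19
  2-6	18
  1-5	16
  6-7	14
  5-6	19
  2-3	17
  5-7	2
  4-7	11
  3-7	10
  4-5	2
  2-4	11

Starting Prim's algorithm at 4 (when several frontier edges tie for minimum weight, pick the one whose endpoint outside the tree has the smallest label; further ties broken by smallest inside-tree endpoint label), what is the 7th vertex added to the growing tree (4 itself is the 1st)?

6

Prim's algorithm from 4:
Step 1: cheapest edge leaving the tree is 4-5 (2); add 5.
Step 2: cheapest edge leaving the tree is 5-7 (2); add 7.
Step 3: cheapest edge leaving the tree is 1-7 (9); add 1.
Step 4: cheapest edge leaving the tree is 1-3 (4); add 3.
Step 5: cheapest edge leaving the tree is 1-2 (10); add 2.
Step 6: cheapest edge leaving the tree is 6-7 (14); add 6.
Vertex order: 4, 5, 7, 1, 3, 2, 6. The 7th vertex is 6.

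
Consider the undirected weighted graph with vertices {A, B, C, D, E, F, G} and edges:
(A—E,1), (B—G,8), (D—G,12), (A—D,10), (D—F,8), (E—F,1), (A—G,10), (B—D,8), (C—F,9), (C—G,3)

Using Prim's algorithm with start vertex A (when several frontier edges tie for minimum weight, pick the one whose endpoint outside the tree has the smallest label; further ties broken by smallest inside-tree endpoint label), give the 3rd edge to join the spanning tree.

Prim, starting at A.
Step 1: cheapest edge leaving the tree is A—E (1); add E.
Step 2: cheapest edge leaving the tree is E—F (1); add F.
Step 3: cheapest edge leaving the tree is D—F (8); add D.
Step 4: cheapest edge leaving the tree is B—D (8); add B.
Step 5: cheapest edge leaving the tree is B—G (8); add G.
Step 6: cheapest edge leaving the tree is C—G (3); add C.
The 3rd edge added is D—F.

D-F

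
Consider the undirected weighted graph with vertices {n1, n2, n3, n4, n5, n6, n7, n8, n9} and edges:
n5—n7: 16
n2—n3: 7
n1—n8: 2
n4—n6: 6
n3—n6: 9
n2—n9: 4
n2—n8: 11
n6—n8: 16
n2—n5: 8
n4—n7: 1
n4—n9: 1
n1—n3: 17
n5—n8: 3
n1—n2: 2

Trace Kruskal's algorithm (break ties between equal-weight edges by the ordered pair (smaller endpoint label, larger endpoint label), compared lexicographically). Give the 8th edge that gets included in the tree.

Sort edges by weight, then run Kruskal:
n4—n7 (1): add — endpoints in different components.
n4—n9 (1): add — endpoints in different components.
n1—n2 (2): add — endpoints in different components.
n1—n8 (2): add — endpoints in different components.
n5—n8 (3): add — endpoints in different components.
n2—n9 (4): add — endpoints in different components.
n4—n6 (6): add — endpoints in different components.
n2—n3 (7): add — endpoints in different components.
The 8th edge added is n2—n3.

n2-n3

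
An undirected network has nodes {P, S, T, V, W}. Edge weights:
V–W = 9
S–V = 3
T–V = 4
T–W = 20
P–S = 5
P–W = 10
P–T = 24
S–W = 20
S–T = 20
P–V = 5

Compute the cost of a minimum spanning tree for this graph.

Kruskal's algorithm — process edges by increasing weight (ties by edge label):
S–V (3): add — endpoints in different components.
T–V (4): add — endpoints in different components.
P–S (5): add — endpoints in different components.
P–V (5): skip — V and P already connected.
V–W (9): add — endpoints in different components.
MST edges: S–V, T–V, P–S, V–W; total weight 3+4+5+9 = 21.

21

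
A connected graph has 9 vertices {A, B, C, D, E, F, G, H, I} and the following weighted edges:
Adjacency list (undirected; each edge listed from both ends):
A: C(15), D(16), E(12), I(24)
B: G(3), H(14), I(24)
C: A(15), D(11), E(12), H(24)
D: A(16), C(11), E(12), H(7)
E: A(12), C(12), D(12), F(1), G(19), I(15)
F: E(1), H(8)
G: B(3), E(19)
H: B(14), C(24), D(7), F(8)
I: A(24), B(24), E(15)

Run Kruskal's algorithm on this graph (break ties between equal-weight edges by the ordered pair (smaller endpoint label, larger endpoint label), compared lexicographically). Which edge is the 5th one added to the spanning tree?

Kruskal: consider edges lightest-first.
E-F (1): add — endpoints in different components.
B-G (3): add — endpoints in different components.
D-H (7): add — endpoints in different components.
F-H (8): add — endpoints in different components.
C-D (11): add — endpoints in different components.
A-E (12): add — endpoints in different components.
C-E (12): skip — C and E already connected.
D-E (12): skip — D and E already connected.
B-H (14): add — endpoints in different components.
A-C (15): skip — A and C already connected.
E-I (15): add — endpoints in different components.
The 5th edge added is C-D.

C-D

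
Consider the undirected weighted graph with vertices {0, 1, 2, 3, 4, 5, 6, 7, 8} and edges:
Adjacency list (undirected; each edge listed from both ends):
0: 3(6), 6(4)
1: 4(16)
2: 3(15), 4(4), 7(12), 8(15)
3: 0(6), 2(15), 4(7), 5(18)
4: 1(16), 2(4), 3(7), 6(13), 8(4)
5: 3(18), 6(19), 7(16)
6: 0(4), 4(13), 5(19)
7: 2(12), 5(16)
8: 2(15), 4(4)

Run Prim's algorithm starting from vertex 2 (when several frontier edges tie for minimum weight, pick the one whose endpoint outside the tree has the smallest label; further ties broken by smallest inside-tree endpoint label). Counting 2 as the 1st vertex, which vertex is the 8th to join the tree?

1

Prim's algorithm from 2:
Step 1: cheapest edge leaving the tree is 2–4 (4); add 4.
Step 2: cheapest edge leaving the tree is 4–8 (4); add 8.
Step 3: cheapest edge leaving the tree is 3–4 (7); add 3.
Step 4: cheapest edge leaving the tree is 0–3 (6); add 0.
Step 5: cheapest edge leaving the tree is 0–6 (4); add 6.
Step 6: cheapest edge leaving the tree is 2–7 (12); add 7.
Step 7: cheapest edge leaving the tree is 1–4 (16); add 1.
Step 8: cheapest edge leaving the tree is 5–7 (16); add 5.
Vertex order: 2, 4, 8, 3, 0, 6, 7, 1, 5. The 8th vertex is 1.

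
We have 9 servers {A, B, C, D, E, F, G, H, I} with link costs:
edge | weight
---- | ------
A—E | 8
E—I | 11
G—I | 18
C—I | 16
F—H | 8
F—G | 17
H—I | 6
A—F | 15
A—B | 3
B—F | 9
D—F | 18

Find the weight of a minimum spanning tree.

85

Prim, starting at I.
Step 1: frontier [H—I 6, E—I 11, C—I 16, G—I 18] → take H—I (6); add H.
Step 2: frontier [F—H 8, E—I 11, C—I 16, G—I 18] → take F—H (8); add F.
Step 3: frontier [B—F 9, A—F 15, F—G 17, D—F 18, E—I 11, C—I 16, G—I 18] → take B—F (9); add B.
Step 4: frontier [A—B 3, A—F 15, F—G 17, D—F 18, E—I 11, C—I 16, G—I 18] → take A—B (3); add A.
Step 5: frontier [A—E 8, F—G 17, D—F 18, E—I 11, C—I 16, G—I 18] → take A—E (8); add E.
Step 6: frontier [F—G 17, D—F 18, C—I 16, G—I 18] → take C—I (16); add C.
Step 7: frontier [F—G 17, D—F 18, G—I 18] → take F—G (17); add G.
Step 8: frontier [D—F 18] → take D—F (18); add D.
MST edges: H—I, F—H, B—F, A—B, A—E, C—I, F—G, D—F; total weight 6+8+9+3+8+16+17+18 = 85.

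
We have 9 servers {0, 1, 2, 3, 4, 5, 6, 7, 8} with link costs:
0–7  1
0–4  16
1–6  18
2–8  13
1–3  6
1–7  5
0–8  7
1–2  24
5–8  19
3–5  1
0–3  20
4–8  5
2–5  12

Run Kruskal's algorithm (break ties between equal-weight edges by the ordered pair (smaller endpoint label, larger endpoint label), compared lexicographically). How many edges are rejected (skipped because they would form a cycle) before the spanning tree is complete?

Sort edges by weight, then run Kruskal:
0–7 (1): add — endpoints in different components.
3–5 (1): add — endpoints in different components.
1–7 (5): add — endpoints in different components.
4–8 (5): add — endpoints in different components.
1–3 (6): add — endpoints in different components.
0–8 (7): add — endpoints in different components.
2–5 (12): add — endpoints in different components.
2–8 (13): skip — 2 and 8 already connected.
0–4 (16): skip — 0 and 4 already connected.
1–6 (18): add — endpoints in different components.
Edges rejected before the tree was complete: 2.

2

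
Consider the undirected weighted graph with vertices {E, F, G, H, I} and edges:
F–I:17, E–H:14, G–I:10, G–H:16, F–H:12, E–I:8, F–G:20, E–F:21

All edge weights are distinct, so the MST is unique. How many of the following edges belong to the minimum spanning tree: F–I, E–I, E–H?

Sort edges by weight, then run Kruskal:
E–I (8): add. Components now {E,I} {F} {G} {H}
G–I (10): add. Components now {E,G,I} {F} {H}
F–H (12): add. Components now {E,G,I} {F,H}
E–H (14): add. Components now {E,F,G,H,I}
MST edge set: {E–I, G–I, F–H, E–H}.
Of the listed edges, {E–I, E–H} are in the MST → 2.

2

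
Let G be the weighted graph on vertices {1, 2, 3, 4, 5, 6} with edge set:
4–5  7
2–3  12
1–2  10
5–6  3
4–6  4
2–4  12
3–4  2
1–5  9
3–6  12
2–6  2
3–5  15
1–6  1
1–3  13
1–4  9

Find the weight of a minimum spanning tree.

Prim, starting at 1.
Step 1: frontier [1–6 1, 1–4 9, 1–5 9, 1–2 10, 1–3 13] → take 1–6 (1); add 6.
Step 2: frontier [1–4 9, 1–5 9, 1–2 10, 1–3 13, 2–6 2, 5–6 3, 4–6 4, 3–6 12] → take 2–6 (2); add 2.
Step 3: frontier [1–4 9, 1–5 9, 1–3 13, 2–3 12, 2–4 12, 5–6 3, 4–6 4, 3–6 12] → take 5–6 (3); add 5.
Step 4: frontier [1–4 9, 1–3 13, 2–3 12, 2–4 12, 4–5 7, 3–5 15, 4–6 4, 3–6 12] → take 4–6 (4); add 4.
Step 5: frontier [1–3 13, 2–3 12, 3–4 2, 3–5 15, 3–6 12] → take 3–4 (2); add 3.
MST edges: 1–6, 2–6, 5–6, 4–6, 3–4; total weight 1+2+3+4+2 = 12.

12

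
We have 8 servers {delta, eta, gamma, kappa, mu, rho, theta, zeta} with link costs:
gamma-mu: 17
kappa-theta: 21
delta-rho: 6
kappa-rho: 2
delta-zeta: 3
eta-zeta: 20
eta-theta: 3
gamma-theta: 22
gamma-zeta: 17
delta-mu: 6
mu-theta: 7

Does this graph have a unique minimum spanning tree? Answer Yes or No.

Sort edges by weight, then run Kruskal:
kappa-rho (2): add — endpoints in different components.
delta-zeta (3): add — endpoints in different components.
eta-theta (3): add — endpoints in different components.
delta-mu (6): add — endpoints in different components.
delta-rho (6): add — endpoints in different components.
mu-theta (7): add — endpoints in different components.
gamma-mu (17): add — endpoints in different components.
Non-tree edge gamma-zeta has weight 17, equal to the heaviest edge on its tree cycle — swapping gives another MST of the same weight. Not unique.

No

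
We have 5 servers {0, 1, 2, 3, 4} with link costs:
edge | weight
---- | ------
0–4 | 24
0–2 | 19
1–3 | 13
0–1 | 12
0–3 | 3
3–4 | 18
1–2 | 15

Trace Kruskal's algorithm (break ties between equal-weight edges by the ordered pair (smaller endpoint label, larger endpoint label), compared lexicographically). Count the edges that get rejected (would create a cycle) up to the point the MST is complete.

1

Kruskal's algorithm — process edges by increasing weight (ties by edge label):
0–3 (3): add — endpoints in different components.
0–1 (12): add — endpoints in different components.
1–3 (13): skip — 1 and 3 already connected.
1–2 (15): add — endpoints in different components.
3–4 (18): add — endpoints in different components.
Edges rejected before the tree was complete: 1.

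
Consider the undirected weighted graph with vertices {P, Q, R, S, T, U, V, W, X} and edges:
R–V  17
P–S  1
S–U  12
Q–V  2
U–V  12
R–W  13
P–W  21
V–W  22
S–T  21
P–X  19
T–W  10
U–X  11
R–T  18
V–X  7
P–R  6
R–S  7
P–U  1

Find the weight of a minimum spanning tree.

51

Grow the tree from Q using Prim:
Step 1: cheapest edge leaving the tree is Q–V (2); add V.
Step 2: cheapest edge leaving the tree is V–X (7); add X.
Step 3: cheapest edge leaving the tree is U–X (11); add U.
Step 4: cheapest edge leaving the tree is P–U (1); add P.
Step 5: cheapest edge leaving the tree is P–S (1); add S.
Step 6: cheapest edge leaving the tree is P–R (6); add R.
Step 7: cheapest edge leaving the tree is R–W (13); add W.
Step 8: cheapest edge leaving the tree is T–W (10); add T.
MST edges: Q–V, V–X, U–X, P–U, P–S, P–R, R–W, T–W; total weight 2+7+11+1+1+6+13+10 = 51.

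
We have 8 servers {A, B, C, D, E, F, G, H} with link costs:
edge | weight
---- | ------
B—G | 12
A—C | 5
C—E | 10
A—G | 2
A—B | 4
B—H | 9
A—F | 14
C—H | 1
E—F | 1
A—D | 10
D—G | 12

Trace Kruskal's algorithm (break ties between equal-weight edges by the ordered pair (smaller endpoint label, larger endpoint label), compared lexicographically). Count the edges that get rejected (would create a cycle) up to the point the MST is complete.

1

Kruskal: consider edges lightest-first.
C—H (1): add — endpoints in different components.
E—F (1): add — endpoints in different components.
A—G (2): add — endpoints in different components.
A—B (4): add — endpoints in different components.
A—C (5): add — endpoints in different components.
B—H (9): skip — B and H already connected.
A—D (10): add — endpoints in different components.
C—E (10): add — endpoints in different components.
Edges rejected before the tree was complete: 1.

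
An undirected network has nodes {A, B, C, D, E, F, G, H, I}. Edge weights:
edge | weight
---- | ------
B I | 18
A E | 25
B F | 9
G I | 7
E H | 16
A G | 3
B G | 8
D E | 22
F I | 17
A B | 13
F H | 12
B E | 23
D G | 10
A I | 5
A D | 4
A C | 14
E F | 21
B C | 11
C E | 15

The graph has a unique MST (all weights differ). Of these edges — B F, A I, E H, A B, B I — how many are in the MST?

Sort edges by weight, then run Kruskal:
A G (3): add — endpoints in different components.
A D (4): add — endpoints in different components.
A I (5): add — endpoints in different components.
G I (7): skip — G and I already connected.
B G (8): add — endpoints in different components.
B F (9): add — endpoints in different components.
D G (10): skip — D and G already connected.
B C (11): add — endpoints in different components.
F H (12): add — endpoints in different components.
A B (13): skip — A and B already connected.
A C (14): skip — A and C already connected.
C E (15): add — endpoints in different components.
MST edge set: {A G, A D, A I, B G, B F, B C, F H, C E}.
Of the listed edges, {B F, A I} are in the MST → 2.

2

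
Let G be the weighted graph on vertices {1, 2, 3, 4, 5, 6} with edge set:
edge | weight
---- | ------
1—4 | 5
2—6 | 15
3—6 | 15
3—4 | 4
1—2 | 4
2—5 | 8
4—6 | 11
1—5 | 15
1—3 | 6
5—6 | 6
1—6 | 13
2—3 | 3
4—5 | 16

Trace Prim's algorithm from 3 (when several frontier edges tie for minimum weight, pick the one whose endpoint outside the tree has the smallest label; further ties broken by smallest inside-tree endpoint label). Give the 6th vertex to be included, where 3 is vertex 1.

Grow the tree from 3 using Prim:
Step 1: frontier [2—3 3, 3—4 4, 1—3 6, 3—6 15] → take 2—3 (3); add 2.
Step 2: frontier [1—2 4, 2—5 8, 2—6 15, 3—4 4, 1—3 6, 3—6 15] → take 1—2 (4); add 1.
Step 3: frontier [1—4 5, 1—6 13, 1—5 15, 2—5 8, 2—6 15, 3—4 4, 3—6 15] → take 3—4 (4); add 4.
Step 4: frontier [1—6 13, 1—5 15, 2—5 8, 2—6 15, 3—6 15, 4—6 11, 4—5 16] → take 2—5 (8); add 5.
Step 5: frontier [1—6 13, 2—6 15, 3—6 15, 4—6 11, 5—6 6] → take 5—6 (6); add 6.
Vertex order: 3, 2, 1, 4, 5, 6. The 6th vertex is 6.

6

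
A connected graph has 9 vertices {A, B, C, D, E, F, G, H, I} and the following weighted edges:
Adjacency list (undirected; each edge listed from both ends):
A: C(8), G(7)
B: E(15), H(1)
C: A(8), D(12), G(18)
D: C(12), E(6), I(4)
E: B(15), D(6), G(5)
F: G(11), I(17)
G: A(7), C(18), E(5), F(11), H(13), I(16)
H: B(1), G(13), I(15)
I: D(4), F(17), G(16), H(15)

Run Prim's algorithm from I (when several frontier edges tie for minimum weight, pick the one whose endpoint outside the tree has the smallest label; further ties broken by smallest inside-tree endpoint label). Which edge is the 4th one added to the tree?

A-G

Grow the tree from I using Prim:
Step 1: frontier [D—I 4, H—I 15, G—I 16, F—I 17] → take D—I (4); add D.
Step 2: frontier [D—E 6, C—D 12, H—I 15, G—I 16, F—I 17] → take D—E (6); add E.
Step 3: frontier [C—D 12, E—G 5, B—E 15, H—I 15, G—I 16, F—I 17] → take E—G (5); add G.
Step 4: frontier [C—D 12, B—E 15, A—G 7, F—G 11, G—H 13, C—G 18, H—I 15, F—I 17] → take A—G (7); add A.
Step 5: frontier [A—C 8, C—D 12, B—E 15, F—G 11, G—H 13, C—G 18, H—I 15, F—I 17] → take A—C (8); add C.
Step 6: frontier [B—E 15, F—G 11, G—H 13, H—I 15, F—I 17] → take F—G (11); add F.
Step 7: frontier [B—E 15, G—H 13, H—I 15] → take G—H (13); add H.
Step 8: frontier [B—E 15, B—H 1] → take B—H (1); add B.
The 4th edge added is A—G.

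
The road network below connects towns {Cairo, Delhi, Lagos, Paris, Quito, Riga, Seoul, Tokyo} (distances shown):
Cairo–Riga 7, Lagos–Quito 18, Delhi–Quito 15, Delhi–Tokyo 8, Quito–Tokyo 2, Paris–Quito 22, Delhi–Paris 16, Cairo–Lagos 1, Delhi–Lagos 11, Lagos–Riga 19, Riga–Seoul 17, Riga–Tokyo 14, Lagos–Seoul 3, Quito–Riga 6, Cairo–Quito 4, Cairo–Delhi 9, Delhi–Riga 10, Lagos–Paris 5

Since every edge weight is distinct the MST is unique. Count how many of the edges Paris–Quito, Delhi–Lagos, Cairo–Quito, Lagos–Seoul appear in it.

Kruskal: consider edges lightest-first.
Cairo–Lagos (1): add — endpoints in different components.
Quito–Tokyo (2): add — endpoints in different components.
Lagos–Seoul (3): add — endpoints in different components.
Cairo–Quito (4): add — endpoints in different components.
Lagos–Paris (5): add — endpoints in different components.
Quito–Riga (6): add — endpoints in different components.
Cairo–Riga (7): skip — Cairo and Riga already connected.
Delhi–Tokyo (8): add — endpoints in different components.
MST edge set: {Cairo–Lagos, Quito–Tokyo, Lagos–Seoul, Cairo–Quito, Lagos–Paris, Quito–Riga, Delhi–Tokyo}.
Of the listed edges, {Cairo–Quito, Lagos–Seoul} are in the MST → 2.

2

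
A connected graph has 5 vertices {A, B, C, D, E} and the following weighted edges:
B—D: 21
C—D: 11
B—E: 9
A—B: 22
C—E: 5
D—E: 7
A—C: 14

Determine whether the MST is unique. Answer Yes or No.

Yes

Sort edges by weight, then run Kruskal:
C—E (5): add — endpoints in different components.
D—E (7): add — endpoints in different components.
B—E (9): add — endpoints in different components.
C—D (11): skip — C and D already connected.
A—C (14): add — endpoints in different components.
Every non-tree edge has weight strictly greater than the heaviest edge on the tree path between its endpoints, so the MST is unique.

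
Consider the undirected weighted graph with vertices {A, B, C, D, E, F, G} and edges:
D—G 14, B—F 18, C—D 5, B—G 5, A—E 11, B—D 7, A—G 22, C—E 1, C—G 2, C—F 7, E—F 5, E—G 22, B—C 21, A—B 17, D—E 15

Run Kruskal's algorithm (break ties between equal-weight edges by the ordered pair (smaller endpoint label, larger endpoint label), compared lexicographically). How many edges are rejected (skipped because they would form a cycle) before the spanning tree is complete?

2

Sort edges by weight, then run Kruskal:
C—E (1): add — endpoints in different components.
C—G (2): add — endpoints in different components.
B—G (5): add — endpoints in different components.
C—D (5): add — endpoints in different components.
E—F (5): add — endpoints in different components.
B—D (7): skip — B and D already connected.
C—F (7): skip — C and F already connected.
A—E (11): add — endpoints in different components.
Edges rejected before the tree was complete: 2.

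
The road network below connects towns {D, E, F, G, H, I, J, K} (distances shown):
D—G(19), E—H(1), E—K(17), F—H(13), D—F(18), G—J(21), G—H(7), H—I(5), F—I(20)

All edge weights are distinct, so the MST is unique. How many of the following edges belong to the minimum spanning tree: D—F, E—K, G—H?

Sort edges by weight, then run Kruskal:
E—H (1): add — endpoints in different components.
H—I (5): add — endpoints in different components.
G—H (7): add — endpoints in different components.
F—H (13): add — endpoints in different components.
E—K (17): add — endpoints in different components.
D—F (18): add — endpoints in different components.
D—G (19): skip — D and G already connected.
F—I (20): skip — F and I already connected.
G—J (21): add — endpoints in different components.
MST edge set: {E—H, H—I, G—H, F—H, E—K, D—F, G—J}.
Of the listed edges, {D—F, E—K, G—H} are in the MST → 3.

3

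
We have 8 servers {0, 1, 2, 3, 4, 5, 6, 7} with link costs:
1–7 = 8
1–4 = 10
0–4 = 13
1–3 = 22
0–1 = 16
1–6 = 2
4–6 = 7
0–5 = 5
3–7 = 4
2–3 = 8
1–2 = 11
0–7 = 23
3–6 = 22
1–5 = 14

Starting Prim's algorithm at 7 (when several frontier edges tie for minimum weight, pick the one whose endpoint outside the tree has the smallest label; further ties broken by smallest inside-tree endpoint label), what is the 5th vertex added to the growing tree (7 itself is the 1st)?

4

Grow the tree from 7 using Prim:
Step 1: frontier [3–7 4, 1–7 8, 0–7 23] → take 3–7 (4); add 3.
Step 2: frontier [2–3 8, 1–3 22, 3–6 22, 1–7 8, 0–7 23] → take 1–7 (8); add 1.
Step 3: frontier [1–6 2, 1–4 10, 1–2 11, 1–5 14, 0–1 16, 2–3 8, 3–6 22, 0–7 23] → take 1–6 (2); add 6.
Step 4: frontier [1–4 10, 1–2 11, 1–5 14, 0–1 16, 2–3 8, 4–6 7, 0–7 23] → take 4–6 (7); add 4.
Step 5: frontier [1–2 11, 1–5 14, 0–1 16, 2–3 8, 0–4 13, 0–7 23] → take 2–3 (8); add 2.
Step 6: frontier [1–5 14, 0–1 16, 0–4 13, 0–7 23] → take 0–4 (13); add 0.
Step 7: frontier [0–5 5, 1–5 14] → take 0–5 (5); add 5.
Vertex order: 7, 3, 1, 6, 4, 2, 0, 5. The 5th vertex is 4.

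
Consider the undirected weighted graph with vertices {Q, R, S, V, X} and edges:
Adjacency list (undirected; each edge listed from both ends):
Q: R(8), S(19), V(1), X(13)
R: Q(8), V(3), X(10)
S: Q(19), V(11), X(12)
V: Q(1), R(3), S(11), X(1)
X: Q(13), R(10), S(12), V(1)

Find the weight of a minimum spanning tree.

16

Grow the tree from R using Prim:
Step 1: frontier [R-V 3, Q-R 8, R-X 10] → take R-V (3); add V.
Step 2: frontier [Q-R 8, R-X 10, Q-V 1, V-X 1, S-V 11] → take Q-V (1); add Q.
Step 3: frontier [Q-X 13, Q-S 19, R-X 10, V-X 1, S-V 11] → take V-X (1); add X.
Step 4: frontier [Q-S 19, S-V 11, S-X 12] → take S-V (11); add S.
MST edges: R-V, Q-V, V-X, S-V; total weight 3+1+1+11 = 16.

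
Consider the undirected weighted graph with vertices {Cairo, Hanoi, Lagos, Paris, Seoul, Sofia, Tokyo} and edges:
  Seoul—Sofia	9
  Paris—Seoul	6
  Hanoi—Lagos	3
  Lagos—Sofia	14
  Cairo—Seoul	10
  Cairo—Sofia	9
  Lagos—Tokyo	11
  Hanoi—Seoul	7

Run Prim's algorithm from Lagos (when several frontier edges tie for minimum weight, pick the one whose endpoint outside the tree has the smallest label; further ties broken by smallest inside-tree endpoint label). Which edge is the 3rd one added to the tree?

Prim's algorithm from Lagos:
Step 1: cheapest edge leaving the tree is Hanoi—Lagos (3); add Hanoi.
Step 2: cheapest edge leaving the tree is Hanoi—Seoul (7); add Seoul.
Step 3: cheapest edge leaving the tree is Paris—Seoul (6); add Paris.
Step 4: cheapest edge leaving the tree is Seoul—Sofia (9); add Sofia.
Step 5: cheapest edge leaving the tree is Cairo—Sofia (9); add Cairo.
Step 6: cheapest edge leaving the tree is Lagos—Tokyo (11); add Tokyo.
The 3rd edge added is Paris—Seoul.

Paris-Seoul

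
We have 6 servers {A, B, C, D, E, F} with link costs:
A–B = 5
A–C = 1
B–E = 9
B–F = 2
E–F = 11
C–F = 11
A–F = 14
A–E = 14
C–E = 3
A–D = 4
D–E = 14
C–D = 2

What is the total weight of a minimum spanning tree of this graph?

13

Prim's algorithm from B:
Step 1: frontier [B–F 2, A–B 5, B–E 9] → take B–F (2); add F.
Step 2: frontier [A–B 5, B–E 9, C–F 11, E–F 11, A–F 14] → take A–B (5); add A.
Step 3: frontier [A–C 1, A–D 4, A–E 14, B–E 9, C–F 11, E–F 11] → take A–C (1); add C.
Step 4: frontier [A–D 4, A–E 14, B–E 9, C–D 2, C–E 3, E–F 11] → take C–D (2); add D.
Step 5: frontier [A–E 14, B–E 9, C–E 3, D–E 14, E–F 11] → take C–E (3); add E.
MST edges: B–F, A–B, A–C, C–D, C–E; total weight 2+5+1+2+3 = 13.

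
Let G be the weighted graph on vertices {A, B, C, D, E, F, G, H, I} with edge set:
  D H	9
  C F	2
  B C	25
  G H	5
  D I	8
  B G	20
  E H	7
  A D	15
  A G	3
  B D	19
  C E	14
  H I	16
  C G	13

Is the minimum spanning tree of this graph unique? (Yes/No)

Yes

Kruskal's algorithm — process edges by increasing weight (ties by edge label):
C F (2): add — endpoints in different components.
A G (3): add — endpoints in different components.
G H (5): add — endpoints in different components.
E H (7): add — endpoints in different components.
D I (8): add — endpoints in different components.
D H (9): add — endpoints in different components.
C G (13): add — endpoints in different components.
C E (14): skip — C and E already connected.
A D (15): skip — A and D already connected.
H I (16): skip — H and I already connected.
B D (19): add — endpoints in different components.
Every non-tree edge has weight strictly greater than the heaviest edge on the tree path between its endpoints, so the MST is unique.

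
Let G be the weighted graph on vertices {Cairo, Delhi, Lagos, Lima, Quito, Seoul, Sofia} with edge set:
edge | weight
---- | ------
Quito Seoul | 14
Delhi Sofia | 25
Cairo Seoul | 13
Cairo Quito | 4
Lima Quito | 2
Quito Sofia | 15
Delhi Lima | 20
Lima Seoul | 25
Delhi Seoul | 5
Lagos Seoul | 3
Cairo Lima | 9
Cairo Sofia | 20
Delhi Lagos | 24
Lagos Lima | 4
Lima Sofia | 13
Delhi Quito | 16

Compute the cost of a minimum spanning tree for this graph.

Prim, starting at Seoul.
Step 1: cheapest edge leaving the tree is Lagos Seoul (3); add Lagos.
Step 2: cheapest edge leaving the tree is Lagos Lima (4); add Lima.
Step 3: cheapest edge leaving the tree is Lima Quito (2); add Quito.
Step 4: cheapest edge leaving the tree is Cairo Quito (4); add Cairo.
Step 5: cheapest edge leaving the tree is Delhi Seoul (5); add Delhi.
Step 6: cheapest edge leaving the tree is Lima Sofia (13); add Sofia.
MST edges: Lagos Seoul, Lagos Lima, Lima Quito, Cairo Quito, Delhi Seoul, Lima Sofia; total weight 3+4+2+4+5+13 = 31.

31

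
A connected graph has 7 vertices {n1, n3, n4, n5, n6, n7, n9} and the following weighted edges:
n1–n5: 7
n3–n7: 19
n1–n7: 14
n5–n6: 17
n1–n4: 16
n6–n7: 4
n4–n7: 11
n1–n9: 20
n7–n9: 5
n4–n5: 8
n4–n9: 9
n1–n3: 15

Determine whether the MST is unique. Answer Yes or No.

Sort edges by weight, then run Kruskal:
n6–n7 (4): add. Components now {n5} {n6,n7} {n9} {n3} {n4} {n1}
n7–n9 (5): add. Components now {n5} {n6,n7,n9} {n3} {n4} {n1}
n1–n5 (7): add. Components now {n1,n5} {n6,n7,n9} {n3} {n4}
n4–n5 (8): add. Components now {n1,n4,n5} {n6,n7,n9} {n3}
n4–n9 (9): add. Components now {n1,n4,n5,n6,n7,n9} {n3}
n4–n7 (11): skip — n7 and n4 already connected.
n1–n7 (14): skip — n7 and n1 already connected.
n1–n3 (15): add. Components now {n1,n3,n4,n5,n6,n7,n9}
Every non-tree edge has weight strictly greater than the heaviest edge on the tree path between its endpoints, so the MST is unique.

Yes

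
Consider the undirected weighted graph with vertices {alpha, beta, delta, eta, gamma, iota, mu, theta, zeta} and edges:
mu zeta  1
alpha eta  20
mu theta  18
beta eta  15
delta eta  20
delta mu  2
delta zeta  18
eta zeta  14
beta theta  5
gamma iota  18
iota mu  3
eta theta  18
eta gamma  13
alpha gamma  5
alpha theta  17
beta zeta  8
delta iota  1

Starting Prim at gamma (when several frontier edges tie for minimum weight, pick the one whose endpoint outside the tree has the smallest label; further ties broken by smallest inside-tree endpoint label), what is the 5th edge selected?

Prim's algorithm from gamma:
Step 1: cheapest edge leaving the tree is alpha gamma (5); add alpha.
Step 2: cheapest edge leaving the tree is eta gamma (13); add eta.
Step 3: cheapest edge leaving the tree is eta zeta (14); add zeta.
Step 4: cheapest edge leaving the tree is mu zeta (1); add mu.
Step 5: cheapest edge leaving the tree is delta mu (2); add delta.
Step 6: cheapest edge leaving the tree is delta iota (1); add iota.
Step 7: cheapest edge leaving the tree is beta zeta (8); add beta.
Step 8: cheapest edge leaving the tree is beta theta (5); add theta.
The 5th edge added is delta mu.

delta-mu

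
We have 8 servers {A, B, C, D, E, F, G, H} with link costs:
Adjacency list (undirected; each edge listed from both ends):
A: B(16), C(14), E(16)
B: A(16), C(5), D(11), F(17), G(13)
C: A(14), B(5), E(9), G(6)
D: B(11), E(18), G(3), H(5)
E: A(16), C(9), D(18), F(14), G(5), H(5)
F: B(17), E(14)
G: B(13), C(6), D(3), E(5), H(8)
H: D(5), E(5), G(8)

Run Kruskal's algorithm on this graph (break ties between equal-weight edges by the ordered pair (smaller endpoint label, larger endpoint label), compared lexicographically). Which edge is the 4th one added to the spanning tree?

Sort edges by weight, then run Kruskal:
D-G (3): add — endpoints in different components.
B-C (5): add — endpoints in different components.
D-H (5): add — endpoints in different components.
E-G (5): add — endpoints in different components.
E-H (5): skip — E and H already connected.
C-G (6): add — endpoints in different components.
G-H (8): skip — G and H already connected.
C-E (9): skip — C and E already connected.
B-D (11): skip — B and D already connected.
B-G (13): skip — B and G already connected.
A-C (14): add — endpoints in different components.
E-F (14): add — endpoints in different components.
The 4th edge added is E-G.

E-G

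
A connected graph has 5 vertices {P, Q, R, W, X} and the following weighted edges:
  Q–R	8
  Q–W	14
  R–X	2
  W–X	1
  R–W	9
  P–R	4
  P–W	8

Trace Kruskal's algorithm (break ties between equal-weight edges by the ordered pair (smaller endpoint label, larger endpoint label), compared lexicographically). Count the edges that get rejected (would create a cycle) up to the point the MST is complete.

Kruskal: consider edges lightest-first.
W–X (1): add. Components now {W,X} {R} {Q} {P}
R–X (2): add. Components now {R,W,X} {Q} {P}
P–R (4): add. Components now {P,R,W,X} {Q}
P–W (8): skip — W and P already connected.
Q–R (8): add. Components now {P,Q,R,W,X}
Edges rejected before the tree was complete: 1.

1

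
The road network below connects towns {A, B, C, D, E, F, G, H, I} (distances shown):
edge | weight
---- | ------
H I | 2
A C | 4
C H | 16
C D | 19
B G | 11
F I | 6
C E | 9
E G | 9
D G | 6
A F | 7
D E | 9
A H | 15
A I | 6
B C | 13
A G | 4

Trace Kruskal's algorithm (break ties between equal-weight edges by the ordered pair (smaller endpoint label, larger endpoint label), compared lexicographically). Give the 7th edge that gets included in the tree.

Sort edges by weight, then run Kruskal:
H I (2): add — endpoints in different components.
A C (4): add — endpoints in different components.
A G (4): add — endpoints in different components.
A I (6): add — endpoints in different components.
D G (6): add — endpoints in different components.
F I (6): add — endpoints in different components.
A F (7): skip — A and F already connected.
C E (9): add — endpoints in different components.
D E (9): skip — D and E already connected.
E G (9): skip — E and G already connected.
B G (11): add — endpoints in different components.
The 7th edge added is C E.

C-E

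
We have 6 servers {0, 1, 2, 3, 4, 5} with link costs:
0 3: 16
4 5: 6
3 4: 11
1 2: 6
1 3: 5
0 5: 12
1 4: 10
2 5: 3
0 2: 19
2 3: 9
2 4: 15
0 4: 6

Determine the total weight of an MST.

Sort edges by weight, then run Kruskal:
2 5 (3): add. Components now {0} {1} {2,5} {3} {4}
1 3 (5): add. Components now {0} {1,3} {2,5} {4}
0 4 (6): add. Components now {0,4} {1,3} {2,5}
1 2 (6): add. Components now {0,4} {1,2,3,5}
4 5 (6): add. Components now {0,1,2,3,4,5}
MST edges: 2 5, 1 3, 0 4, 1 2, 4 5; total weight 3+5+6+6+6 = 26.

26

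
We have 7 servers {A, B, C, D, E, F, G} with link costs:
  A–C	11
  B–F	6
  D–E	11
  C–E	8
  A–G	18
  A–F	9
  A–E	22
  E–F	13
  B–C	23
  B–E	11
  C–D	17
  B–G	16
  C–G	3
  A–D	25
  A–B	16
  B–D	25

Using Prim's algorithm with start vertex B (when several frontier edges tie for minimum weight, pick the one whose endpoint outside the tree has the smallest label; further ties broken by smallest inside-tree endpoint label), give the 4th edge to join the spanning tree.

C-G

Grow the tree from B using Prim:
Step 1: cheapest edge leaving the tree is B–F (6); add F.
Step 2: cheapest edge leaving the tree is A–F (9); add A.
Step 3: cheapest edge leaving the tree is A–C (11); add C.
Step 4: cheapest edge leaving the tree is C–G (3); add G.
Step 5: cheapest edge leaving the tree is C–E (8); add E.
Step 6: cheapest edge leaving the tree is D–E (11); add D.
The 4th edge added is C–G.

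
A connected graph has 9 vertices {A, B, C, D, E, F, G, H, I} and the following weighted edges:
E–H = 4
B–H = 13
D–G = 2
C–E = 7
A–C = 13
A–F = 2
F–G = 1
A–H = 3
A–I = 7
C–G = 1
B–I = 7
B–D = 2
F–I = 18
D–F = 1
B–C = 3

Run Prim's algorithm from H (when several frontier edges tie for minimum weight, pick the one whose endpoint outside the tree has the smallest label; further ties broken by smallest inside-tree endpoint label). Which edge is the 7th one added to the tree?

E-H

Grow the tree from H using Prim:
Step 1: cheapest edge leaving the tree is A–H (3); add A.
Step 2: cheapest edge leaving the tree is A–F (2); add F.
Step 3: cheapest edge leaving the tree is D–F (1); add D.
Step 4: cheapest edge leaving the tree is F–G (1); add G.
Step 5: cheapest edge leaving the tree is C–G (1); add C.
Step 6: cheapest edge leaving the tree is B–D (2); add B.
Step 7: cheapest edge leaving the tree is E–H (4); add E.
Step 8: cheapest edge leaving the tree is A–I (7); add I.
The 7th edge added is E–H.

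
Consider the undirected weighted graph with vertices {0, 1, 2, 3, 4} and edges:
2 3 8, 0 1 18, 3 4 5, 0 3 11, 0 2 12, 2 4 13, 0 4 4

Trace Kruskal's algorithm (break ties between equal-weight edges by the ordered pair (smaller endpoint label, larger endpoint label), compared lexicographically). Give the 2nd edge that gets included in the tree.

Kruskal: consider edges lightest-first.
0 4 (4): add — endpoints in different components.
3 4 (5): add — endpoints in different components.
2 3 (8): add — endpoints in different components.
0 3 (11): skip — 0 and 3 already connected.
0 2 (12): skip — 0 and 2 already connected.
2 4 (13): skip — 2 and 4 already connected.
0 1 (18): add — endpoints in different components.
The 2nd edge added is 3 4.

3-4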